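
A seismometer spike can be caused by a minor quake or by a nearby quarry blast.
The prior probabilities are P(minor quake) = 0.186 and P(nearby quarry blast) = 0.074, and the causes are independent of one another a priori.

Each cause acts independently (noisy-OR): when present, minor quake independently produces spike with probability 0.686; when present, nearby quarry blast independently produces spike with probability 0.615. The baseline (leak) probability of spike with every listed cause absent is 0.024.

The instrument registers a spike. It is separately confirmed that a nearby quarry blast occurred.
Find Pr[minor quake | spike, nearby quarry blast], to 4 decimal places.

Under noisy-OR, P(spike | causes) = 1 − (1−0.024)·∏(1−qᵢ) over the active causes.
By total probability over both values of minor quake:
  P(spike | nearby quarry blast) = 0.62424×0.814 + 0.882011×0.186
        = 0.508131 + 0.164054 = 0.672185
The terms with minor quake present sum to 0.164054, so
  P(minor quake | spike, nearby quarry blast) = 0.164054 / 0.672185 ≈ 0.2441

Pr[minor quake | spike, nearby quarry blast] ≈ 0.2441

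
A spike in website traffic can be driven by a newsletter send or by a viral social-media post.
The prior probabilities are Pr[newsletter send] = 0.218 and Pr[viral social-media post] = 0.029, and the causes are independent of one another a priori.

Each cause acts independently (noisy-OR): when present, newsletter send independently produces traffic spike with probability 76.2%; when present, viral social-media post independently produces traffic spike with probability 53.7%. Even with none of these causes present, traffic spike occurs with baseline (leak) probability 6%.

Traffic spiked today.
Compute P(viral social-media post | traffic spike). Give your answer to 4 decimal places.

Under noisy-OR, P(traffic spike | causes) = 1 − (1−0.06)·∏(1−qᵢ) over the active causes.
For the numerator, keep only viral social-media post=true terms: 0.012808 + 0.005667 = 0.018475
Denominator P(traffic spike): 0.06*0.782*0.971 + 0.56478*0.782*0.029 + 0.77628*0.218*0.971 + 0.896418*0.218*0.029 = 0.228355
Posterior = 0.018475 / 0.228355 ≈ 0.0809

P(viral social-media post | traffic spike) ≈ 0.0809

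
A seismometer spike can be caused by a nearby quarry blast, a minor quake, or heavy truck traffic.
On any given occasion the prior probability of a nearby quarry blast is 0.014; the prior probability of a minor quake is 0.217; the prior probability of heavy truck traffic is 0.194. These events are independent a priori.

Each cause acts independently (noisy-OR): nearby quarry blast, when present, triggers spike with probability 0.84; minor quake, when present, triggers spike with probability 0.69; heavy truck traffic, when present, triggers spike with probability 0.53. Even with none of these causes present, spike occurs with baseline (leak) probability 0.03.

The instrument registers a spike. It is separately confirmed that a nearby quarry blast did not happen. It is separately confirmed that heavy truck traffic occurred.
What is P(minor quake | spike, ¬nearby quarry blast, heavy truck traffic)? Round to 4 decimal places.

P(minor quake | spike, ¬nearby quarry blast, heavy truck traffic) ≈ 0.3043

Under noisy-OR, P(spike | causes) = 1 − (1−0.03)·∏(1−qᵢ) over the active causes.
By total probability over both values of minor quake:
  P(spike | ¬nearby quarry blast, heavy truck traffic) = 0.5441·0.783 + 0.858671·0.217
        = 0.426030 + 0.186332 = 0.612362
Keeping only the minor quake-present terms gives 0.186332, so
  P(minor quake | spike, ¬nearby quarry blast, heavy truck traffic) = 0.186332 / 0.612362 ≈ 0.3043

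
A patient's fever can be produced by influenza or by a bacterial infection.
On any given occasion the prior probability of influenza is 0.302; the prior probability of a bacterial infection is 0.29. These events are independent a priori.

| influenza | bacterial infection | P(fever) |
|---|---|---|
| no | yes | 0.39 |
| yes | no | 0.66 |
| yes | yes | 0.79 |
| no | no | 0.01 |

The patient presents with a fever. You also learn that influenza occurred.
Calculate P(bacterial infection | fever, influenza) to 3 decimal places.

P(bacterial infection | fever, influenza) ≈ 0.328

P(fever | influenza) = 0.66*0.71 + 0.79*0.29 = 0.468600 + 0.229100 = 0.697700
The bacterial infection-present share is 0.79*0.29 = 0.229100.
Hence the posterior is 0.229100/0.697700 ≈ 0.328.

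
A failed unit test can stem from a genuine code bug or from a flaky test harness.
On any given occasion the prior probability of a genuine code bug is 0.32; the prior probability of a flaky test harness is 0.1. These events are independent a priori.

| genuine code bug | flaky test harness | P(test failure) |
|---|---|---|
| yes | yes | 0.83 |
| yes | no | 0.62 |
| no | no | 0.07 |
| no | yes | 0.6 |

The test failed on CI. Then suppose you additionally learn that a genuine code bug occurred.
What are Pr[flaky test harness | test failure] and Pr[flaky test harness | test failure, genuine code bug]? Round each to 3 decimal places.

Pr[flaky test harness | test failure] ≈ 0.233; Pr[flaky test harness | test failure, genuine code bug] ≈ 0.129

Enumerate the 4 (genuine code bug, flaky test harness) configurations and weight by the priors:
  P(test failure) = 0.07×0.68×0.9 + 0.6×0.68×0.1 + 0.62×0.32×0.9 + 0.83×0.32×0.1
        = 0.042840 + 0.040800 + 0.178560 + 0.026560 = 0.288760
Configurations with flaky test harness contribute 0.067360, so
  P(flaky test harness | test failure) = 0.067360 / 0.288760 ≈ 0.233

With the extra evidence:
Weight on flaky test harness=true, given the evidence: 0.83·0.1 = 0.083000
Normalizer over all consistent configurations: 0.62·0.9 + 0.83·0.1 = 0.641000
Posterior = 0.083000 / 0.641000 ≈ 0.129
— genuine code bug explains away the evidence for flaky test harness.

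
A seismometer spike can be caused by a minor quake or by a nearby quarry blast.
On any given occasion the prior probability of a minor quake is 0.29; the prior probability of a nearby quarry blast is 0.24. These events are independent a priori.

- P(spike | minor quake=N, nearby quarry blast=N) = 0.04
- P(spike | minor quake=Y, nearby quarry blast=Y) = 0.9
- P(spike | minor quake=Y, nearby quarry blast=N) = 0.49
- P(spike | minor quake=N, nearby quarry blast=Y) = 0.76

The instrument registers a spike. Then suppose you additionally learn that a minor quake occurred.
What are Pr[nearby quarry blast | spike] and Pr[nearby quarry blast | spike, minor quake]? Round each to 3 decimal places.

Numerator (weight on configurations with nearby quarry blast): 0.129504 + 0.062640 = 0.192144
The normalizing constant is 0.04×0.71×0.76 + 0.76×0.71×0.24 + 0.49×0.29×0.76 + 0.9×0.29×0.24 = 0.321724
P(nearby quarry blast | spike) = 0.192144/0.321724 ≈ 0.597

Now condition on the additional information:
P(spike | minor quake) = 0.49×0.76 + 0.9×0.24 = 0.372400 + 0.216000 = 0.588400
The nearby quarry blast-present share is 0.9×0.24 = 0.216000.
So P(nearby quarry blast | spike, minor quake) = 0.216000/0.588400 ≈ 0.367.
This is intercausal reasoning (explaining away): once minor quake accounts for the spike, nearby quarry blast becomes less likely.

Pr[nearby quarry blast | spike] ≈ 0.597; Pr[nearby quarry blast | spike, minor quake] ≈ 0.367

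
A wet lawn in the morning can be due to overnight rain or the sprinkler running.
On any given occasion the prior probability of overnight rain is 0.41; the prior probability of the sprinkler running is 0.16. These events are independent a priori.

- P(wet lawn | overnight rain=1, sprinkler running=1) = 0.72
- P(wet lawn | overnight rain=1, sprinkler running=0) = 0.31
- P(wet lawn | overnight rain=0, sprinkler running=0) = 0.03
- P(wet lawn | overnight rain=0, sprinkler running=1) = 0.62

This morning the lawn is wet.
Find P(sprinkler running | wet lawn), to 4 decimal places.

Enumerate the 4 (overnight rain, sprinkler running) configurations and weight by the priors:
  P(wet lawn) = 0.03·0.59·0.84 + 0.62·0.59·0.16 + 0.31·0.41·0.84 + 0.72·0.41·0.16
        = 0.014868 + 0.058528 + 0.106764 + 0.047232 = 0.227392
Keeping only the sprinkler running-present terms gives 0.105760, so
  P(sprinkler running | wet lawn) = 0.105760 / 0.227392 ≈ 0.4651

P(sprinkler running | wet lawn) ≈ 0.4651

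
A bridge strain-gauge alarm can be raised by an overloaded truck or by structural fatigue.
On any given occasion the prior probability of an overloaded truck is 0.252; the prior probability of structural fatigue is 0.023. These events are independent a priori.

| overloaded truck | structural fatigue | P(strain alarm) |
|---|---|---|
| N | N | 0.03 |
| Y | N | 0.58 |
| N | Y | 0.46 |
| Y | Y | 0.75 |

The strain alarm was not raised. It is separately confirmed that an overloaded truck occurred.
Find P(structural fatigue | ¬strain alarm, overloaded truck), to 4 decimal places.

Sum P(¬strain alarm|·) weighted by the priors over both values of structural fatigue:
  P(¬strain alarm | overloaded truck) = 0.42*0.977 + 0.25*0.023
        = 0.410340 + 0.005750 = 0.416090
Configurations with structural fatigue contribute 0.005750, so
  P(structural fatigue | ¬strain alarm, overloaded truck) = 0.005750 / 0.416090 ≈ 0.0138

P(structural fatigue | ¬strain alarm, overloaded truck) ≈ 0.0138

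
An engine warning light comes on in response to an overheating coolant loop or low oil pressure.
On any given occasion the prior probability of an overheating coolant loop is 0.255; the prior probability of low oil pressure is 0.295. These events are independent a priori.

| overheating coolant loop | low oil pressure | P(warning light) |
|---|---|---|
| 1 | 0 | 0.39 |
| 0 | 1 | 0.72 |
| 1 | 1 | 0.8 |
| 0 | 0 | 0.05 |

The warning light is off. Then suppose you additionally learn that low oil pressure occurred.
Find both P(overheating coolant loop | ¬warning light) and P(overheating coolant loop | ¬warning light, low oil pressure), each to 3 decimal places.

Weight on overheating coolant loop=true, given the evidence: 0.109663 + 0.015045 = 0.124708
Denominator P(¬warning light): 0.95×0.745×0.705 + 0.28×0.745×0.295 + 0.61×0.255×0.705 + 0.2×0.255×0.295 = 0.685209
P(overheating coolant loop | ¬warning light) = 0.124708/0.685209 ≈ 0.182

Now also conditioning on low oil pressure=true:
Enumerate both values of overheating coolant loop and weight by the priors:
  P(¬warning light | low oil pressure) = 0.28*0.745 + 0.2*0.255
        = 0.208600 + 0.051000 = 0.259600
Configurations with overheating coolant loop contribute 0.051000, so
  P(overheating coolant loop | ¬warning light, low oil pressure) = 0.051000 / 0.259600 ≈ 0.196

P(overheating coolant loop | ¬warning light) ≈ 0.182; P(overheating coolant loop | ¬warning light, low oil pressure) ≈ 0.196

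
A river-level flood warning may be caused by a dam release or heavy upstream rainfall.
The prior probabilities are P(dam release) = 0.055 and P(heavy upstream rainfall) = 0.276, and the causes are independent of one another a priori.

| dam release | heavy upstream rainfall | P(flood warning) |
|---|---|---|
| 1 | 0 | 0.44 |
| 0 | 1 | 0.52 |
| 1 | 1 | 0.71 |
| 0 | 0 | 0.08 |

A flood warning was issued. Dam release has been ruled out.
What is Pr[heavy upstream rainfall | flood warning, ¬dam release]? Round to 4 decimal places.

Pr[heavy upstream rainfall | flood warning, ¬dam release] ≈ 0.7125

P(flood warning | ¬dam release) = 0.08·0.724 + 0.52·0.276 = 0.057920 + 0.143520 = 0.201440
Restricting to configurations with heavy upstream rainfall present: 0.52·0.276 = 0.143520.
P(heavy upstream rainfall | flood warning, ¬dam release) = 0.143520 / 0.201440 ≈ 0.7125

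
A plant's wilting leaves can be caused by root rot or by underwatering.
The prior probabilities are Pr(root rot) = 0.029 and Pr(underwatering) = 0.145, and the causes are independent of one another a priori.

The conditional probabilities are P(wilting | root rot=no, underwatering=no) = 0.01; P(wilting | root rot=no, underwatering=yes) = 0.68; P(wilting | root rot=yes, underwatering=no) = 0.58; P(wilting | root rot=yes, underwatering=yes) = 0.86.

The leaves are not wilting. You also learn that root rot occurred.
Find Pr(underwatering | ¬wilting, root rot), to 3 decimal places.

Pr(underwatering | ¬wilting, root rot) ≈ 0.054

By total probability over both values of underwatering:
  P(¬wilting | root rot) = 0.42×0.855 + 0.14×0.145
        = 0.359100 + 0.020300 = 0.379400
Configurations with underwatering contribute 0.020300, so
  P(underwatering | ¬wilting, root rot) = 0.020300 / 0.379400 ≈ 0.054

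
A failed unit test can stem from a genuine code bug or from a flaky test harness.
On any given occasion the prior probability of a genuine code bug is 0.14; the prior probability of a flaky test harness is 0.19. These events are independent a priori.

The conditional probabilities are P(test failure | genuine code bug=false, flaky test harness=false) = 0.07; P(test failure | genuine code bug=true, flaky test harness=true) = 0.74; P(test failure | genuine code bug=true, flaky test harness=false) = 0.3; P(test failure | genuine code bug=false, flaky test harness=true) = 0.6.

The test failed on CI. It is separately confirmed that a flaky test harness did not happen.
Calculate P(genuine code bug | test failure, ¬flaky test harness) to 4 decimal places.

Numerator (weight on configurations with genuine code bug): 0.3*0.14 = 0.042000
Denominator P(test failure | ¬flaky test harness): 0.07*0.86 + 0.3*0.14 = 0.102200
P(genuine code bug | test failure, ¬flaky test harness) = 0.042000/0.102200 ≈ 0.4110

P(genuine code bug | test failure, ¬flaky test harness) ≈ 0.4110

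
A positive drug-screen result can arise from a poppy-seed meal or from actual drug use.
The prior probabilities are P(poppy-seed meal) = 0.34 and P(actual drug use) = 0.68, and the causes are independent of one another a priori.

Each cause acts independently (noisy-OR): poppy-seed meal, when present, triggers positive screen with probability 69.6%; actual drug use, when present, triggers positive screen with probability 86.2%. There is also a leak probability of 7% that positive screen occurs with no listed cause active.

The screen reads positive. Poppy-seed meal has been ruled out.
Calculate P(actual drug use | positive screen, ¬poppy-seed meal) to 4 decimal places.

Under noisy-OR, P(positive screen | causes) = 1 − (1−0.07)·∏(1−qᵢ) over the active causes.
Enumerate both values of actual drug use and weight by the priors:
  P(positive screen | ¬poppy-seed meal) = 0.07*0.32 + 0.87166*0.68
        = 0.022400 + 0.592729 = 0.615129
The terms with actual drug use present sum to 0.592729, so
  P(actual drug use | positive screen, ¬poppy-seed meal) = 0.592729 / 0.615129 ≈ 0.9636

P(actual drug use | positive screen, ¬poppy-seed meal) ≈ 0.9636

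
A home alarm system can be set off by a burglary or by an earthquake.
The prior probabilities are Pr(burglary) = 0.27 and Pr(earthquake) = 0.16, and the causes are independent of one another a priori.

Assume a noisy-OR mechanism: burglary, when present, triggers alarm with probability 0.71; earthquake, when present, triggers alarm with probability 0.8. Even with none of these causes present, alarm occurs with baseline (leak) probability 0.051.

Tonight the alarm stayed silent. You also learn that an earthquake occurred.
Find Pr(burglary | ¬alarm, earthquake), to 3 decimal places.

Pr(burglary | ¬alarm, earthquake) ≈ 0.097

Under noisy-OR, P(alarm | causes) = 1 − (1−0.051)·∏(1−qᵢ) over the active causes.
P(¬alarm | earthquake) = 0.1898*0.73 + 0.055042*0.27 = 0.138554 + 0.014861 = 0.153415
Restricting to configurations with burglary present: 0.055042*0.27 = 0.014861.
So P(burglary | ¬alarm, earthquake) = 0.014861/0.153415 ≈ 0.097.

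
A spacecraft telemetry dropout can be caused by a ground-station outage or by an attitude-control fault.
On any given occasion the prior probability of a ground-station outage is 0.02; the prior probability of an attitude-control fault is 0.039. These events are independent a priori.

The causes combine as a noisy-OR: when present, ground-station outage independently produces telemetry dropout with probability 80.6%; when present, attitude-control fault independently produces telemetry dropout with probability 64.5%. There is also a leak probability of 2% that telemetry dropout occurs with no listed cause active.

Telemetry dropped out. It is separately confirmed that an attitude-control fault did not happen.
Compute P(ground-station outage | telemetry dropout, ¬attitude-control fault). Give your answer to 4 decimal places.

P(ground-station outage | telemetry dropout, ¬attitude-control fault) ≈ 0.4525

Under noisy-OR, P(telemetry dropout | causes) = 1 − (1−0.02)·∏(1−qᵢ) over the active causes.
P(telemetry dropout | ¬attitude-control fault) = 0.02×0.98 + 0.80988×0.02 = 0.019600 + 0.016198 = 0.035798
Restricting to configurations with ground-station outage present: 0.80988×0.02 = 0.016198.
So P(ground-station outage | telemetry dropout, ¬attitude-control fault) = 0.016198/0.035798 ≈ 0.4525.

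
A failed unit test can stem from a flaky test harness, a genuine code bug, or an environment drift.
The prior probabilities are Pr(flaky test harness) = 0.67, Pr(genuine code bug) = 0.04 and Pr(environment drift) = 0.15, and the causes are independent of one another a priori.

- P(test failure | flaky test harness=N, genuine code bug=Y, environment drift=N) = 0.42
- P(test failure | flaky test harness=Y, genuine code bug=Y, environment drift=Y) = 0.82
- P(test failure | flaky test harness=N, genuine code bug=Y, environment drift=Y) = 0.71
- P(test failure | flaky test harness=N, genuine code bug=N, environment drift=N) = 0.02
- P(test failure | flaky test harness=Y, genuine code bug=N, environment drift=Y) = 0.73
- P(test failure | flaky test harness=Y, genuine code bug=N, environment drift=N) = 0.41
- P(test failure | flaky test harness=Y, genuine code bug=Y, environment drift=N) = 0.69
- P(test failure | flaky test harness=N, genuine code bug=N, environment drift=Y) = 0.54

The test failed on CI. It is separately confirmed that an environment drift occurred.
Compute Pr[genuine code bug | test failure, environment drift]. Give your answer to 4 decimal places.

P(test failure | environment drift) = 0.54*0.33*0.96 + 0.71*0.33*0.04 + 0.73*0.67*0.96 + 0.82*0.67*0.04 = 0.171072 + 0.009372 + 0.469536 + 0.021976 = 0.671956
Of this, 0.031348 comes from 0.009372 + 0.021976 (the genuine code bug=true cases).
So P(genuine code bug | test failure, environment drift) = 0.031348/0.671956 ≈ 0.0467.

Pr[genuine code bug | test failure, environment drift] ≈ 0.0467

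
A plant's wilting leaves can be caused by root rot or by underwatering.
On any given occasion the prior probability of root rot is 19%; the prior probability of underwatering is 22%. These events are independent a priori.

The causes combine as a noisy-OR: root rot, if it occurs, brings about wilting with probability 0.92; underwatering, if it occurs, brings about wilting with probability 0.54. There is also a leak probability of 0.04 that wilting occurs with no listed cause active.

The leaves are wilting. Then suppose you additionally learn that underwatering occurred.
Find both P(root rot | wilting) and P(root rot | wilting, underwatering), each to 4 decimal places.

Under noisy-OR, P(wilting | causes) = 1 − (1−0.04)·∏(1−qᵢ) over the active causes.
P(wilting) = 0.04·0.81·0.78 + 0.5584·0.81·0.22 + 0.9232·0.19·0.78 + 0.964672·0.19·0.22 = 0.025272 + 0.099507 + 0.136818 + 0.040323 = 0.301920
Restricting to configurations with root rot present: 0.136818 + 0.040323 = 0.177141.
P(root rot | wilting) = 0.177141 / 0.301920 ≈ 0.5867

Now condition on the additional information:
For the numerator, keep only root rot=true terms: 0.964672*0.19 = 0.183288
Normalizer over all consistent configurations: 0.5584*0.81 + 0.964672*0.19 = 0.635592
P(root rot | wilting, underwatering) = 0.183288/0.635592 ≈ 0.2884

P(root rot | wilting) ≈ 0.5867; P(root rot | wilting, underwatering) ≈ 0.2884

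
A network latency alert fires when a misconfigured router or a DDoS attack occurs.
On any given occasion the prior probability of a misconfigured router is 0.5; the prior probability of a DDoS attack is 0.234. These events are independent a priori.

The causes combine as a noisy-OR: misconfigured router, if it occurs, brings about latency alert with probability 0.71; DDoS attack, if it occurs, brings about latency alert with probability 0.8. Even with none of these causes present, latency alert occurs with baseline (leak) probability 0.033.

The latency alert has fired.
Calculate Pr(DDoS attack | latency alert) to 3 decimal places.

Under noisy-OR, P(latency alert | causes) = 1 − (1−0.033)·∏(1−qᵢ) over the active causes.
P(latency alert) = 0.033×0.5×0.766 + 0.8066×0.5×0.234 + 0.71957×0.5×0.766 + 0.943914×0.5×0.234 = 0.012639 + 0.094372 + 0.275595 + 0.110438 = 0.493044
Of this, 0.204810 comes from 0.094372 + 0.110438 (the DDoS attack=true cases).
So P(DDoS attack | latency alert) = 0.204810/0.493044 ≈ 0.415.

Pr(DDoS attack | latency alert) ≈ 0.415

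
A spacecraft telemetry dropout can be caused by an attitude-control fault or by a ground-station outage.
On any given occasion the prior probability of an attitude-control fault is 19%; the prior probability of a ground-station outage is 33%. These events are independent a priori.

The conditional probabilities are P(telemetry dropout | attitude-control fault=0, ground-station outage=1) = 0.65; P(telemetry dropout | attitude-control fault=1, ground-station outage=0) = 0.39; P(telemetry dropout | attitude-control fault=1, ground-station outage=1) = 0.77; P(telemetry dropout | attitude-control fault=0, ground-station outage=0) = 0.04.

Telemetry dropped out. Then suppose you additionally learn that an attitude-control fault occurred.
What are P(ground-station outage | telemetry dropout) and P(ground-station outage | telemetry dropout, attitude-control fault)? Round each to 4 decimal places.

P(ground-station outage | telemetry dropout) ≈ 0.7568; P(ground-station outage | telemetry dropout, attitude-control fault) ≈ 0.4930

For the numerator, keep only ground-station outage=true terms: 0.173745 + 0.048279 = 0.222024
The normalizing constant is 0.04*0.81*0.67 + 0.65*0.81*0.33 + 0.39*0.19*0.67 + 0.77*0.19*0.33 = 0.293379
P(ground-station outage | telemetry dropout) = 0.222024/0.293379 ≈ 0.7568

Now also conditioning on attitude-control fault=true:
Enumerate both values of ground-station outage and weight by the priors:
  P(telemetry dropout | attitude-control fault) = 0.39×0.67 + 0.77×0.33
        = 0.261300 + 0.254100 = 0.515400
The terms with ground-station outage present sum to 0.254100, so
  P(ground-station outage | telemetry dropout, attitude-control fault) = 0.254100 / 0.515400 ≈ 0.4930
The drop from 0.7568 to 0.4930 is the explaining-away (discounting) effect.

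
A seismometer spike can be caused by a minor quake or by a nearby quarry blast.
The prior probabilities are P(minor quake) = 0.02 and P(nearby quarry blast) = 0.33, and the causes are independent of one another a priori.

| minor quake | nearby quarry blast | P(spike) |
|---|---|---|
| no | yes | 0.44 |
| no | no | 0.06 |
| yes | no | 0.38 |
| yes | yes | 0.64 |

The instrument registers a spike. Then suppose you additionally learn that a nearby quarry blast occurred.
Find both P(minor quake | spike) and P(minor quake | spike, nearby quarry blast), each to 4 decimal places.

Enumerate the 4 (minor quake, nearby quarry blast) configurations and weight by the priors:
  P(spike) = 0.06·0.98·0.67 + 0.44·0.98·0.33 + 0.38·0.02·0.67 + 0.64·0.02·0.33
        = 0.039396 + 0.142296 + 0.005092 + 0.004224 = 0.191008
Configurations with minor quake contribute 0.009316, so
  P(minor quake | spike) = 0.009316 / 0.191008 ≈ 0.0488

Now also conditioning on nearby quarry blast=true:
Enumerate both values of minor quake and weight by the priors:
  P(spike | nearby quarry blast) = 0.44×0.98 + 0.64×0.02
        = 0.431200 + 0.012800 = 0.444000
Keeping only the minor quake-present terms gives 0.012800, so
  P(minor quake | spike, nearby quarry blast) = 0.012800 / 0.444000 ≈ 0.0288
— nearby quarry blast explains away the evidence for minor quake.

P(minor quake | spike) ≈ 0.0488; P(minor quake | spike, nearby quarry blast) ≈ 0.0288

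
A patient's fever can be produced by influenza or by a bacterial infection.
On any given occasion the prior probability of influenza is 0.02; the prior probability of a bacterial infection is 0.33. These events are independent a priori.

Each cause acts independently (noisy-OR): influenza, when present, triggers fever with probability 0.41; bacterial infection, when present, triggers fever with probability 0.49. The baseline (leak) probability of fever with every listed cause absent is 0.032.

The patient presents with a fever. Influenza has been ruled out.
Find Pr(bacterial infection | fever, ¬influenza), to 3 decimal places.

Pr(bacterial infection | fever, ¬influenza) ≈ 0.886

Under noisy-OR, P(fever | causes) = 1 − (1−0.032)·∏(1−qᵢ) over the active causes.
P(fever | ¬influenza) = 0.032×0.67 + 0.50632×0.33 = 0.021440 + 0.167086 = 0.188526
The bacterial infection-present share is 0.50632×0.33 = 0.167086.
So P(bacterial infection | fever, ¬influenza) = 0.167086/0.188526 ≈ 0.886.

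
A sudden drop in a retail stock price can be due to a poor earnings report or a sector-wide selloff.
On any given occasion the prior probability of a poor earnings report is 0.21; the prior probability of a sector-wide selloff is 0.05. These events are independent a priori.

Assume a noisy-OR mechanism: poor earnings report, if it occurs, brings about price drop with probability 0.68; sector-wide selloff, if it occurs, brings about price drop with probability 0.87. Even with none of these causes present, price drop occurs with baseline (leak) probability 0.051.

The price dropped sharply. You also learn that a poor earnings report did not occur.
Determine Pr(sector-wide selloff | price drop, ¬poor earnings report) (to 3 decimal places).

Under noisy-OR, P(price drop | causes) = 1 − (1−0.051)·∏(1−qᵢ) over the active causes.
Weight on sector-wide selloff=true, given the evidence: 0.87663·0.05 = 0.043832
The normalizing constant is 0.051·0.95 + 0.87663·0.05 = 0.092282
P(sector-wide selloff | price drop, ¬poor earnings report) = 0.043832/0.092282 ≈ 0.475

Pr(sector-wide selloff | price drop, ¬poor earnings report) ≈ 0.475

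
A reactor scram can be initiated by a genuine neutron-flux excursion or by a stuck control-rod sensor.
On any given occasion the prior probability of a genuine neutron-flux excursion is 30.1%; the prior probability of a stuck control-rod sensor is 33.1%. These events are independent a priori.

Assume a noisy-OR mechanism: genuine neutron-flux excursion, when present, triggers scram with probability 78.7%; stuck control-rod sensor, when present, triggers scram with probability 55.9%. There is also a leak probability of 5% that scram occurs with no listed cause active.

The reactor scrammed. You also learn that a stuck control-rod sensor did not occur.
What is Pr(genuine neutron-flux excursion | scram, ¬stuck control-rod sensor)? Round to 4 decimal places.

Under noisy-OR, P(scram | causes) = 1 − (1−0.05)·∏(1−qᵢ) over the active causes.
P(scram | ¬stuck control-rod sensor) = 0.05*0.699 + 0.79765*0.301 = 0.034950 + 0.240093 = 0.275043
Restricting to configurations with genuine neutron-flux excursion present: 0.79765*0.301 = 0.240093.
Hence the posterior is 0.240093/0.275043 ≈ 0.8729.

Pr(genuine neutron-flux excursion | scram, ¬stuck control-rod sensor) ≈ 0.8729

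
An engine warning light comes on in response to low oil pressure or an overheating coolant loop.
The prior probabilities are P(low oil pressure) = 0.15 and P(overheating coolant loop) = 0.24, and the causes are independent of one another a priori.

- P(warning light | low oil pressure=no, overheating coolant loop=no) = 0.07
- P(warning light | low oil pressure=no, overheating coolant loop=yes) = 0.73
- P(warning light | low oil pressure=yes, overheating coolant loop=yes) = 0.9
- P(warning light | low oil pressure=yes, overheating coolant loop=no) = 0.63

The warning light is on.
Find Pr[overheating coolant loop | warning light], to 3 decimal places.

P(warning light) = 0.07×0.85×0.76 + 0.73×0.85×0.24 + 0.63×0.15×0.76 + 0.9×0.15×0.24 = 0.045220 + 0.148920 + 0.071820 + 0.032400 = 0.298360
Restricting to configurations with overheating coolant loop present: 0.148920 + 0.032400 = 0.181320.
Hence the posterior is 0.181320/0.298360 ≈ 0.608.

Pr[overheating coolant loop | warning light] ≈ 0.608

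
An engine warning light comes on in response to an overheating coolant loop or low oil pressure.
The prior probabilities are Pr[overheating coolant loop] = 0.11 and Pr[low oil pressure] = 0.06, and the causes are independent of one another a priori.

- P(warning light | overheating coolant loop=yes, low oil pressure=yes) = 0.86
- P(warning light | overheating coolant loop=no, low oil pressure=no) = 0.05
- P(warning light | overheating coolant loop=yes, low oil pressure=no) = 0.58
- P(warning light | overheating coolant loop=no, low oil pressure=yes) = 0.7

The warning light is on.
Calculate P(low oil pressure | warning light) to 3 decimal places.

P(warning light) = 0.05×0.89×0.94 + 0.7×0.89×0.06 + 0.58×0.11×0.94 + 0.86×0.11×0.06 = 0.041830 + 0.037380 + 0.059972 + 0.005676 = 0.144858
The low oil pressure-present share is 0.037380 + 0.005676 = 0.043056.
So P(low oil pressure | warning light) = 0.043056/0.144858 ≈ 0.297.

P(low oil pressure | warning light) ≈ 0.297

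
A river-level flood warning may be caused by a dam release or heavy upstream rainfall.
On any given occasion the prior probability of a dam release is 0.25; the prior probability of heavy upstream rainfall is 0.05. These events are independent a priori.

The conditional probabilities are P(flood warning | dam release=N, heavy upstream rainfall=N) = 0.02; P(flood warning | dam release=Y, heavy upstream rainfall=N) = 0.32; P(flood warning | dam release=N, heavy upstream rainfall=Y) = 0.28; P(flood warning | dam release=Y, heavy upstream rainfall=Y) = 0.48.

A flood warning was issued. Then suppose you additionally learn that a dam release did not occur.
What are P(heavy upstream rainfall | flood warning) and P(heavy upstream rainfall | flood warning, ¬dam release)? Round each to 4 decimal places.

Weight on heavy upstream rainfall=true, given the evidence: 0.010500 + 0.006000 = 0.016500
Denominator P(flood warning): 0.02*0.75*0.95 + 0.28*0.75*0.05 + 0.32*0.25*0.95 + 0.48*0.25*0.05 = 0.106750
P(heavy upstream rainfall | flood warning) = 0.016500/0.106750 ≈ 0.1546

With the extra evidence:
For the numerator, keep only heavy upstream rainfall=true terms: 0.28×0.05 = 0.014000
Denominator P(flood warning | ¬dam release): 0.02×0.95 + 0.28×0.05 = 0.033000
Posterior = 0.014000 / 0.033000 ≈ 0.4242

P(heavy upstream rainfall | flood warning) ≈ 0.1546; P(heavy upstream rainfall | flood warning, ¬dam release) ≈ 0.4242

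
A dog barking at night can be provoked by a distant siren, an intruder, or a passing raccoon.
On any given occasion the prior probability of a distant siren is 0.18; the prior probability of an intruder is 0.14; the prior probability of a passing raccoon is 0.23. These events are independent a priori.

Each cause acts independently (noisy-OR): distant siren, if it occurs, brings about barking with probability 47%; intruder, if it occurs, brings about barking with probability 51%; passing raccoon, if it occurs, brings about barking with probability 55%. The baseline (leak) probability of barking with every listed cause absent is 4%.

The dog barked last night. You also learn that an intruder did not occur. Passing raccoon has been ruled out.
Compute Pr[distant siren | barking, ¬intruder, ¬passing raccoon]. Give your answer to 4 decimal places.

Under noisy-OR, P(barking | causes) = 1 − (1−0.04)·∏(1−qᵢ) over the active causes.
Weight on distant siren=true, given the evidence: 0.4912·0.18 = 0.088416
Denominator P(barking | ¬intruder, ¬passing raccoon): 0.04·0.82 + 0.4912·0.18 = 0.121216
P(distant siren | barking, ¬intruder, ¬passing raccoon) = 0.088416/0.121216 ≈ 0.7294

Pr[distant siren | barking, ¬intruder, ¬passing raccoon] ≈ 0.7294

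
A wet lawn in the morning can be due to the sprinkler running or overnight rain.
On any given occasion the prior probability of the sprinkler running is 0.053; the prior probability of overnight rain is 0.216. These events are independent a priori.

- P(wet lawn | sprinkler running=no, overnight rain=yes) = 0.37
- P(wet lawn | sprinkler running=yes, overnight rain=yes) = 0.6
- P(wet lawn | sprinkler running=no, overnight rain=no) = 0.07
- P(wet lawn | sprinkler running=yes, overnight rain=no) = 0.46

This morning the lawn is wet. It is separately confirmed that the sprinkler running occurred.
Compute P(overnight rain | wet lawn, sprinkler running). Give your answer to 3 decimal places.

P(wet lawn | sprinkler running) = 0.46*0.784 + 0.6*0.216 = 0.360640 + 0.129600 = 0.490240
Restricting to configurations with overnight rain present: 0.6*0.216 = 0.129600.
P(overnight rain | wet lawn, sprinkler running) = 0.129600 / 0.490240 ≈ 0.264

P(overnight rain | wet lawn, sprinkler running) ≈ 0.264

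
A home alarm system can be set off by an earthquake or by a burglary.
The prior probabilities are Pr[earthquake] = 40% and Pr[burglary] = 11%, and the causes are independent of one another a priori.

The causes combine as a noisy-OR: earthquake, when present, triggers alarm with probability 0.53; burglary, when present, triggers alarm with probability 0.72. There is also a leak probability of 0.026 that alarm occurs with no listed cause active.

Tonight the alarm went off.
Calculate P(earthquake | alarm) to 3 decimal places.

Under noisy-OR, P(alarm | causes) = 1 − (1−0.026)·∏(1−qᵢ) over the active causes.
By total probability over the 4 (earthquake, burglary) configurations:
  P(alarm) = 0.026×0.6×0.89 + 0.72728×0.6×0.11 + 0.54222×0.4×0.89 + 0.871822×0.4×0.11
        = 0.013884 + 0.048000 + 0.193030 + 0.038360 = 0.293274
Configurations with earthquake contribute 0.231390, so
  P(earthquake | alarm) = 0.231390 / 0.293274 ≈ 0.789

P(earthquake | alarm) ≈ 0.789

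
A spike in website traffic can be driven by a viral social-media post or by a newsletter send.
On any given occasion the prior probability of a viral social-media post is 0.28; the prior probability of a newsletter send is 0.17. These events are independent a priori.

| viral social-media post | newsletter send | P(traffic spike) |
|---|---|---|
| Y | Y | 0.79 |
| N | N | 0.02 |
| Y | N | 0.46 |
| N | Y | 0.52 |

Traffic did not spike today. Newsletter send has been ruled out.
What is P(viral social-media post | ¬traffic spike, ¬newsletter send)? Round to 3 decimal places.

P(viral social-media post | ¬traffic spike, ¬newsletter send) ≈ 0.176

P(¬traffic spike | ¬newsletter send) = 0.98×0.72 + 0.54×0.28 = 0.705600 + 0.151200 = 0.856800
Restricting to configurations with viral social-media post present: 0.54×0.28 = 0.151200.
Hence the posterior is 0.151200/0.856800 ≈ 0.176.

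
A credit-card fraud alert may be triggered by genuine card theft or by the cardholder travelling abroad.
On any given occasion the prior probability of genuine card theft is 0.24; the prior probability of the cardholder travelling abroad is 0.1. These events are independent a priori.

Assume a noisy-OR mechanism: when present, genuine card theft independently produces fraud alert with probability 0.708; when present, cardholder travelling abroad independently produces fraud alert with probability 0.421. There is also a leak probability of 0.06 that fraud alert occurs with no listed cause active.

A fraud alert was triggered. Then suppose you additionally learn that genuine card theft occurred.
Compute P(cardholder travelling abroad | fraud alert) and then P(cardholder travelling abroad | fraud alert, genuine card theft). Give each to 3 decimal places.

P(cardholder travelling abroad | fraud alert) ≈ 0.217; P(cardholder travelling abroad | fraud alert, genuine card theft) ≈ 0.114

Under noisy-OR, P(fraud alert | causes) = 1 − (1−0.06)·∏(1−qᵢ) over the active causes.
For the numerator, keep only cardholder travelling abroad=true terms: 0.034636 + 0.020186 = 0.054822
The normalizing constant is 0.06*0.76*0.9 + 0.45574*0.76*0.1 + 0.72552*0.24*0.9 + 0.841076*0.24*0.1 = 0.252574
P(cardholder travelling abroad | fraud alert) = 0.054822/0.252574 ≈ 0.217

Now also conditioning on genuine card theft=true:
P(fraud alert | genuine card theft) = 0.72552·0.9 + 0.841076·0.1 = 0.652968 + 0.084108 = 0.737076
The cardholder travelling abroad-present share is 0.841076·0.1 = 0.084108.
P(cardholder travelling abroad | fraud alert, genuine card theft) = 0.084108 / 0.737076 ≈ 0.114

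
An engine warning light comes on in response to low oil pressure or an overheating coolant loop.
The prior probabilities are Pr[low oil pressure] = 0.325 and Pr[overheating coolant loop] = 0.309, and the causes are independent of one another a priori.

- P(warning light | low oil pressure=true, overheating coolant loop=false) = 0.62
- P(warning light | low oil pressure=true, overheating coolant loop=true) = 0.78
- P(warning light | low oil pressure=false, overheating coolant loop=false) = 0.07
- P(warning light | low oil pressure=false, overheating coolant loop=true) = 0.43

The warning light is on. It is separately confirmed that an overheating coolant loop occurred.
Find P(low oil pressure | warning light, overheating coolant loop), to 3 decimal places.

P(low oil pressure | warning light, overheating coolant loop) ≈ 0.466

P(warning light | overheating coolant loop) = 0.43·0.675 + 0.78·0.325 = 0.290250 + 0.253500 = 0.543750
Of this, 0.253500 comes from 0.78·0.325 (the low oil pressure=true cases).
Hence the posterior is 0.253500/0.543750 ≈ 0.466.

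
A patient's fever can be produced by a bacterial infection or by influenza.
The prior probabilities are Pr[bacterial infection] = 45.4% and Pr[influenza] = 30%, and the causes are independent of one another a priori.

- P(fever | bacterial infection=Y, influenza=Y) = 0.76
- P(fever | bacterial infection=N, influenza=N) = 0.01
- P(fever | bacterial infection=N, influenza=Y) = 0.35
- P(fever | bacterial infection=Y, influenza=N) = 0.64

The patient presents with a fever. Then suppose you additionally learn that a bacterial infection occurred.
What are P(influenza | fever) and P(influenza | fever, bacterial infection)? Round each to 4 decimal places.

Weight on influenza=true, given the evidence: 0.057330 + 0.103512 = 0.160842
Normalizer over all consistent configurations: 0.01*0.546*0.7 + 0.35*0.546*0.3 + 0.64*0.454*0.7 + 0.76*0.454*0.3 = 0.368056
Posterior = 0.160842 / 0.368056 ≈ 0.4370

Now condition on the additional information:
By total probability over both values of influenza:
  P(fever | bacterial infection) = 0.64×0.7 + 0.76×0.3
        = 0.448000 + 0.228000 = 0.676000
The terms with influenza present sum to 0.228000, so
  P(influenza | fever, bacterial infection) = 0.228000 / 0.676000 ≈ 0.3373
This is intercausal reasoning (explaining away): once bacterial infection accounts for the fever, influenza becomes less likely.

P(influenza | fever) ≈ 0.4370; P(influenza | fever, bacterial infection) ≈ 0.3373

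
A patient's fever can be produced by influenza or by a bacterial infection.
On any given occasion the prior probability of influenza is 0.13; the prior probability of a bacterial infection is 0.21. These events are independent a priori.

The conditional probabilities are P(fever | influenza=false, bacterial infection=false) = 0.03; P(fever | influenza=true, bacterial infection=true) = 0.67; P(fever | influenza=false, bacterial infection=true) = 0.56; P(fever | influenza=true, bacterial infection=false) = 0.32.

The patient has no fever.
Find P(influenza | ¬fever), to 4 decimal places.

P(influenza | ¬fever) ≈ 0.0955

Sum P(¬fever|·) weighted by the priors over the 4 (influenza, bacterial infection) configurations:
  P(¬fever) = 0.97·0.87·0.79 + 0.44·0.87·0.21 + 0.68·0.13·0.79 + 0.33·0.13·0.21
        = 0.666681 + 0.080388 + 0.069836 + 0.009009 = 0.825914
Configurations with influenza contribute 0.078845, so
  P(influenza | ¬fever) = 0.078845 / 0.825914 ≈ 0.0955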